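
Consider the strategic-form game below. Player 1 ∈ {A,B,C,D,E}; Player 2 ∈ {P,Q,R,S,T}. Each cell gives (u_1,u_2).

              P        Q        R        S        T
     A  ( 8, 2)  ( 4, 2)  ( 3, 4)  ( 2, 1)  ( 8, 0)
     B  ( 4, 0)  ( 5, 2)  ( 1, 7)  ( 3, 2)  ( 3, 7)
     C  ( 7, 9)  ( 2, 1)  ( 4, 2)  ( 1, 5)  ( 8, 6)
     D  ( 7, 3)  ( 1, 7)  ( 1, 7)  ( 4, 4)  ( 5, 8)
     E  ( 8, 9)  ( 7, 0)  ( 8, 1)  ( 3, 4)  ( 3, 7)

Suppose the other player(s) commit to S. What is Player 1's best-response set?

BR_1 = {D}

u_1(A vs S) = 2
u_1(B vs S) = 3
u_1(C vs S) = 1
u_1(D vs S) = 4
u_1(E vs S) = 3
max payoff 4 at {D}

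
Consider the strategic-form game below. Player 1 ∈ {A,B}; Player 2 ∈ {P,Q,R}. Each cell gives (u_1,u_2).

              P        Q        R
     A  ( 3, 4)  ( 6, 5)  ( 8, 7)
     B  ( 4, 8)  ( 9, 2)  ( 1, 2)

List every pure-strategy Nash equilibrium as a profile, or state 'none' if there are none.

PSNE = {(A,R), (B,P)}

(A,P): not NE [P1→B gives 4>3; P2→R gives 7>4]
(A,Q): not NE [P1→B gives 9>6; P2→R gives 7>5]
(A,R): NE
(B,P): NE
(B,Q): not NE [P2→P gives 8>2]
(B,R): not NE [P1→A gives 8>1; P2→P gives 8>2]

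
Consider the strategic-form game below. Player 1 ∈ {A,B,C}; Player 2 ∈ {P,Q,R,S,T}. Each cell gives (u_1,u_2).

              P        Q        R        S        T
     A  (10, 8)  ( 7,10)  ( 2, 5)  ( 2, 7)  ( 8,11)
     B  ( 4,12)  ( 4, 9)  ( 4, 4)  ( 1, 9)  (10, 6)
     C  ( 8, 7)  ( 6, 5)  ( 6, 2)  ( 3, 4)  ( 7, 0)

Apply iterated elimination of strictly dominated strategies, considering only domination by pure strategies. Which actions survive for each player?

P2 drop R (P beats it: A:8>5 B:12>4 C:7>2)
P2 drop S (P beats it: A:8>7 B:12>9 C:7>4)
P1 drop C (A beats it: P:10>8 Q:7>6 T:8>7)
P1→{A,B} P2→{P,Q,T}

Remaining: P1:{A,B} P2:{P,Q,T}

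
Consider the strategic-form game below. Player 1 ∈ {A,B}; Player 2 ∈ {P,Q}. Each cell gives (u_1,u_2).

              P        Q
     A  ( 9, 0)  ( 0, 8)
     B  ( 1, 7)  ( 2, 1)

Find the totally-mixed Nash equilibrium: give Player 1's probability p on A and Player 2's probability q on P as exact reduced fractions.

P1 indiff ⇒ q·9+(1-q)·0 = q·1+(1-q)·2 ⇒ q(8) = (1-q)(2) ⇒ q = 1/5
P2 indiff ⇒ p·0+(1-p)·7 = p·8+(1-p)·1 ⇒ p(-8) = (1-p)(-6) ⇒ p = 3/7

p=3/7, q=1/5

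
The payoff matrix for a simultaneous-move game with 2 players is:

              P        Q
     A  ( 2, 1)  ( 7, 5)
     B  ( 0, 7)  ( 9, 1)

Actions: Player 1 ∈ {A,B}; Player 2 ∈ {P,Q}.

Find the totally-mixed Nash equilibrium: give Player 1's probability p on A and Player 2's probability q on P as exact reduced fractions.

P1 indiff ⇒ q·2+(1-q)·7 = q·0+(1-q)·9 ⇒ q(2) = (1-q)(2) ⇒ q = 1/2
P2 indiff ⇒ p·1+(1-p)·7 = p·5+(1-p)·1 ⇒ p(-4) = (1-p)(-6) ⇒ p = 3/5

p=3/5, q=1/2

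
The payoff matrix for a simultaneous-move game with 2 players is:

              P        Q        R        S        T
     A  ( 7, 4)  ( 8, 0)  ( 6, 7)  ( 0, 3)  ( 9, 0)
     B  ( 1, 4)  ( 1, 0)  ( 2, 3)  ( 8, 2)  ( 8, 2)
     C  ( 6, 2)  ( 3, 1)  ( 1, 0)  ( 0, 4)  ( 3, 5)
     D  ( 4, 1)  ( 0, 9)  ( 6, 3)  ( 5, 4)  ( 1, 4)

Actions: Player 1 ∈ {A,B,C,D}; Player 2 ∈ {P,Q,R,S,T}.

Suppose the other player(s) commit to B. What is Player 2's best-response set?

argmax u_2 = {P}

u_2(P vs B) = 4
u_2(Q vs B) = 0
u_2(R vs B) = 3
u_2(S vs B) = 2
u_2(T vs B) = 2
max payoff 4 at {P}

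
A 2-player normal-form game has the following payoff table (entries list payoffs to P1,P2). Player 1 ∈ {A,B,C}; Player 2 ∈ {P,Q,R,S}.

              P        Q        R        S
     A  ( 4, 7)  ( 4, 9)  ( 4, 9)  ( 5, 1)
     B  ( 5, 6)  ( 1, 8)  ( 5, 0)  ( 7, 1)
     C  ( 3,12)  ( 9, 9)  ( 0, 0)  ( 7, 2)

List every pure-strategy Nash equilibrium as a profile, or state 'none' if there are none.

(A,P): not NE [P1→B gives 5>4; P2→R gives 9>7]
(A,Q): not NE [P1→C gives 9>4]
(A,R): not NE [P1→B gives 5>4]
(A,S): not NE [P1→C gives 7>5; P2→R gives 9>1]
(B,P): not NE [P2→Q gives 8>6]
(B,Q): not NE [P1→C gives 9>1]
(B,R): not NE [P2→Q gives 8>0]
(B,S): not NE [P2→Q gives 8>1]
(C,P): not NE [P1→B gives 5>3]
(C,Q): not NE [P2→P gives 12>9]
(C,R): not NE [P1→B gives 5>0; P2→P gives 12>0]
(C,S): not NE [P2→P gives 12>2]

No pure NE.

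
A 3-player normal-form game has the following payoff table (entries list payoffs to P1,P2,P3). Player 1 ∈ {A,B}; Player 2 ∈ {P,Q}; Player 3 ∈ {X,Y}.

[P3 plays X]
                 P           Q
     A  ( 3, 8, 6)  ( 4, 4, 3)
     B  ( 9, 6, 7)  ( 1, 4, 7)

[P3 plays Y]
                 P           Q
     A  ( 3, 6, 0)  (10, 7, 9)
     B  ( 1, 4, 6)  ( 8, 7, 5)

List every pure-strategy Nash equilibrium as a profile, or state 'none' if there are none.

(A,P,X): not NE [P1→B gives 9>3]
(A,P,Y): not NE [P2→Q gives 7>6; P3→X gives 6>0]
(A,Q,X): not NE [P2→P gives 8>4; P3→Y gives 9>3]
(A,Q,Y): NE
(B,P,X): NE
(B,P,Y): not NE [P1→A gives 3>1; P2→Q gives 7>4; P3→X gives 7>6]
(B,Q,X): not NE [P1→A gives 4>1; P2→P gives 6>4]
(B,Q,Y): not NE [P1→A gives 10>8; P3→X gives 7>5]

Nash profiles: (A,Q,Y), (B,P,X)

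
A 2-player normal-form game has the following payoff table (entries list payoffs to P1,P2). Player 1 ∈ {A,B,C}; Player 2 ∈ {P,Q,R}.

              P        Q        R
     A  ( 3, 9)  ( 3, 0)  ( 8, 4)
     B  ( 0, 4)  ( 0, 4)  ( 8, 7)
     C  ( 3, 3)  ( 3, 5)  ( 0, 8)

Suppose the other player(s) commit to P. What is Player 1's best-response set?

argmax u_1 = {A,C}

u_1(A vs P) = 3
u_1(B vs P) = 0
u_1(C vs P) = 3
max payoff 3 at {A,C}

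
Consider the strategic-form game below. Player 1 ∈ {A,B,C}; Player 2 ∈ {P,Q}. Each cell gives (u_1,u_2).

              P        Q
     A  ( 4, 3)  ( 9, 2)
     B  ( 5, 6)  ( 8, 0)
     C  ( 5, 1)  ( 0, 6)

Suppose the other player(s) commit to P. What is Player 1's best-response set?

argmax u_1 = {B,C}

u_1(A vs P) = 4
u_1(B vs P) = 5
u_1(C vs P) = 5
max payoff 5 at {B,C}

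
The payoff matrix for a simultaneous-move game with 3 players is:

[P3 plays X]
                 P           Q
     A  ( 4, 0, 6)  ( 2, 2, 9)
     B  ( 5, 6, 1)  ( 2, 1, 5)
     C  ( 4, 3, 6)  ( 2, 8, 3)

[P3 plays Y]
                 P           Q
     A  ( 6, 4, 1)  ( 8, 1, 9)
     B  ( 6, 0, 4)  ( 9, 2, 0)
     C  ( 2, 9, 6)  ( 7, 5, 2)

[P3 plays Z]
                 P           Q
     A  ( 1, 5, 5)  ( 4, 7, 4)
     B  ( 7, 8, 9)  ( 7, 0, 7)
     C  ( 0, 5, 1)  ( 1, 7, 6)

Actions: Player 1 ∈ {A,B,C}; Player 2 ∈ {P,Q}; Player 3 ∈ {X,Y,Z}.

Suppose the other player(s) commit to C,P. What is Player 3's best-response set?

P3 best: {X,Y}

u_3(X vs C,P) = 6
u_3(Y vs C,P) = 6
u_3(Z vs C,P) = 1
max payoff 6 at {X,Y}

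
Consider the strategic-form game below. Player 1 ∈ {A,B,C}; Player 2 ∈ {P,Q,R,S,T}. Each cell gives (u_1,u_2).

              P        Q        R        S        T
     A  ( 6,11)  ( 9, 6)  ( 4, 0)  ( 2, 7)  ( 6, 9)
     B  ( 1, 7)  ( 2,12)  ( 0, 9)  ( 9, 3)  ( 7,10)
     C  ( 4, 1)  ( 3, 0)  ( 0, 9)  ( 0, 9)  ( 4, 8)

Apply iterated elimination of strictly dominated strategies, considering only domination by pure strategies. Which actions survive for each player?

P1 drop C (A beats it: P:6>4 Q:9>3 R:4>0 S:2>0 T:6>4)
P2 drop R (Q beats it: A:6>0 B:12>9)
P2 drop S (P beats it: A:11>7 B:7>3)
P1→{A,B} P2→{P,Q,T}

Remaining: P1:{A,B} P2:{P,Q,T}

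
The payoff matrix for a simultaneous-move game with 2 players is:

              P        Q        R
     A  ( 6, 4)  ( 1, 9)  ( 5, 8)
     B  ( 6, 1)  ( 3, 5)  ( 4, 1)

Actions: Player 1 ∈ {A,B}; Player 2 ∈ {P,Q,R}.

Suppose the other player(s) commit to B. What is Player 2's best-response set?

P2 best: {Q}

u_2(P vs B) = 1
u_2(Q vs B) = 5
u_2(R vs B) = 1
max payoff 5 at {Q}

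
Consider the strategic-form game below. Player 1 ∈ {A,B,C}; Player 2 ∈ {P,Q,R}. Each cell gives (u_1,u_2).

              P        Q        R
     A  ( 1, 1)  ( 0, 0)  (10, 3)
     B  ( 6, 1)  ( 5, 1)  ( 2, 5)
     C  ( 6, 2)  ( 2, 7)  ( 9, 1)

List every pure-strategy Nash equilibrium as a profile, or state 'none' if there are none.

(A,P): not NE [P1→C gives 6>1; P2→R gives 3>1]
(A,Q): not NE [P1→B gives 5>0; P2→R gives 3>0]
(A,R): NE
(B,P): not NE [P2→R gives 5>1]
(B,Q): not NE [P2→R gives 5>1]
(B,R): not NE [P1→A gives 10>2]
(C,P): not NE [P2→Q gives 7>2]
(C,Q): not NE [P1→B gives 5>2]
(C,R): not NE [P1→A gives 10>9; P2→Q gives 7>1]

PSNE = {(A,R)}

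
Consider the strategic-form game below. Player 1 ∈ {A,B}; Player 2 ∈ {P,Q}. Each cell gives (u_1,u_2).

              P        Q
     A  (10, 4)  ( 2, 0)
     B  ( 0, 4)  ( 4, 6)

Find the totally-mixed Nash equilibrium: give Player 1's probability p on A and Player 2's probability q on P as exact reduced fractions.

P1 indiff ⇒ q·10+(1-q)·2 = q·0+(1-q)·4 ⇒ q(10) = (1-q)(2) ⇒ q = 1/6
P2 indiff ⇒ p·4+(1-p)·4 = p·0+(1-p)·6 ⇒ p(4) = (1-p)(2) ⇒ p = 1/3

(p,q) = (1/3, 1/6)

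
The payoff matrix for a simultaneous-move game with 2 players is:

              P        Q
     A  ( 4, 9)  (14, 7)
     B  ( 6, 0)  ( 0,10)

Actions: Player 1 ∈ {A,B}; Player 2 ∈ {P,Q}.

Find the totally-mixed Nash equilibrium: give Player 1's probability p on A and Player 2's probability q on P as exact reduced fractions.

P1 indiff ⇒ q·4+(1-q)·14 = q·6+(1-q)·0 ⇒ q(-2) = (1-q)(-14) ⇒ q = 7/8
P2 indiff ⇒ p·9+(1-p)·0 = p·7+(1-p)·10 ⇒ p(2) = (1-p)(10) ⇒ p = 5/6

(p,q) = (5/6, 7/8)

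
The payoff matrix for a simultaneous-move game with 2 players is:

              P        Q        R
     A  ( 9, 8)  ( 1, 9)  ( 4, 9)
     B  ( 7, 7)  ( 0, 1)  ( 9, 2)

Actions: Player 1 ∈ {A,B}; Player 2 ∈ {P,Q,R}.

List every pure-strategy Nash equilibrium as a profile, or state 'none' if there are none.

NE set: (A,Q)

(A,P): not NE [P2→R gives 9>8]
(A,Q): NE
(A,R): not NE [P1→B gives 9>4]
(B,P): not NE [P1→A gives 9>7]
(B,Q): not NE [P1→A gives 1>0; P2→P gives 7>1]
(B,R): not NE [P2→P gives 7>2]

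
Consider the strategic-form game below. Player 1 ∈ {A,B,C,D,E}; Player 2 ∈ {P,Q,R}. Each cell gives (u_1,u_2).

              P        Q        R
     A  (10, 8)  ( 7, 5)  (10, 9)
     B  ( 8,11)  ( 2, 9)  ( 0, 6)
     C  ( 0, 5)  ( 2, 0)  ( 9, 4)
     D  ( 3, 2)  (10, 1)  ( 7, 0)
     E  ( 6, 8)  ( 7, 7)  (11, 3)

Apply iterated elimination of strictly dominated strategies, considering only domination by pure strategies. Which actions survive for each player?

Remaining: P1:{A,E} P2:{P,R}

P1 drop B (A beats it: P:10>8 Q:7>2 R:10>0)
P1 drop C (A beats it: P:10>0 Q:7>2 R:10>9)
P2 drop Q (P beats it: A:8>5 D:2>1 E:8>7)
P1 drop D (A beats it: P:10>3 R:10>7)
P1→{A,E} P2→{P,R}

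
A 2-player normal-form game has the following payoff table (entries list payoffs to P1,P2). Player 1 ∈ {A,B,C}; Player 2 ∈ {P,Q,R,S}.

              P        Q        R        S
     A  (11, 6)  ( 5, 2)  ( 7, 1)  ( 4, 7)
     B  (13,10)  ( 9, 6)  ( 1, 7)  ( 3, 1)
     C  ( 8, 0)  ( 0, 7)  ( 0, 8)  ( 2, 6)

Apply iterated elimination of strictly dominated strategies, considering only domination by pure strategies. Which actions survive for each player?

IESDS → P1:{A,B} P2:{P,S}

P1 drop C (A beats it: P:11>8 Q:5>0 R:7>0 S:4>2)
P2 drop Q (P beats it: A:6>2 B:10>6)
P2 drop R (P beats it: A:6>1 B:10>7)
P1→{A,B} P2→{P,S}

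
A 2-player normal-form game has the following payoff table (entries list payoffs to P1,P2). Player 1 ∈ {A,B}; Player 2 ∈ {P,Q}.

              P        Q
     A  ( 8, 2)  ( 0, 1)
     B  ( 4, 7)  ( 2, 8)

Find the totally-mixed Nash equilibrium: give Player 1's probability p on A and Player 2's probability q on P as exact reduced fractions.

P1 indiff ⇒ q·8+(1-q)·0 = q·4+(1-q)·2 ⇒ q(4) = (1-q)(2) ⇒ q = 1/3
P2 indiff ⇒ p·2+(1-p)·7 = p·1+(1-p)·8 ⇒ p(1) = (1-p)(1) ⇒ p = 1/2

(p,q) = (1/2, 1/3)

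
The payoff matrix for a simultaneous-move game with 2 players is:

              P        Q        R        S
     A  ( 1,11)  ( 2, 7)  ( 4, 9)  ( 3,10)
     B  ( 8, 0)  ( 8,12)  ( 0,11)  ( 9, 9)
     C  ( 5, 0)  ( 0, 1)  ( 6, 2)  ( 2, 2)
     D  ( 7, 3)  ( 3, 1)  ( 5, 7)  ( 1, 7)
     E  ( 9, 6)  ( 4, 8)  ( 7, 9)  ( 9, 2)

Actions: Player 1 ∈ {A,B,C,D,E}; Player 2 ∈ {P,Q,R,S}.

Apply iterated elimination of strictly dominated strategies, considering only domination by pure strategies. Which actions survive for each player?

IESDS → P1:{B,E} P2:{Q,R}

P1 drop A (E beats it: P:9>1 Q:4>2 R:7>4 S:9>3)
P1 drop C (E beats it: P:9>5 Q:4>0 R:7>6 S:9>2)
P1 drop D (E beats it: P:9>7 Q:4>3 R:7>5 S:9>1)
P2 drop P (Q beats it: B:12>0 E:8>6)
P2 drop S (Q beats it: B:12>9 E:8>2)
P1→{B,E} P2→{Q,R}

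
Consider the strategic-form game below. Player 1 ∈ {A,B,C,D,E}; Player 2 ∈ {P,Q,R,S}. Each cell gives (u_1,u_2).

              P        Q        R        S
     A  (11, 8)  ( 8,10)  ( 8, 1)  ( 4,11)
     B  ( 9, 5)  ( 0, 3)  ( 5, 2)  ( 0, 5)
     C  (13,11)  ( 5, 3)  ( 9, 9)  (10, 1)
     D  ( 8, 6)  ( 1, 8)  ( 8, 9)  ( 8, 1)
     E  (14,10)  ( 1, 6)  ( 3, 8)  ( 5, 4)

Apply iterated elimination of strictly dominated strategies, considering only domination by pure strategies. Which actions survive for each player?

P1 drop B (A beats it: P:11>9 Q:8>0 R:8>5 S:4>0)
P1 drop D (C beats it: P:13>8 Q:5>1 R:9>8 S:10>8)
P2 drop R (P beats it: A:8>1 C:11>9 E:10>8)
P1→{A,C,E} P2→{P,Q,S}

Survivors P1:{A,C,E} P2:{P,Q,S}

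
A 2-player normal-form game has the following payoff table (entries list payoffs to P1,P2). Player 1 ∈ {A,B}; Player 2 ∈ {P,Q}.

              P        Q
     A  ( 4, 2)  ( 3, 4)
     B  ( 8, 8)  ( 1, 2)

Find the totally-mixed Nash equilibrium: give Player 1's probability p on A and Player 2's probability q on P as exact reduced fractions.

(p,q) = (3/4, 1/3)

P1 indiff ⇒ q·4+(1-q)·3 = q·8+(1-q)·1 ⇒ q(-4) = (1-q)(-2) ⇒ q = 1/3
P2 indiff ⇒ p·2+(1-p)·8 = p·4+(1-p)·2 ⇒ p(-2) = (1-p)(-6) ⇒ p = 3/4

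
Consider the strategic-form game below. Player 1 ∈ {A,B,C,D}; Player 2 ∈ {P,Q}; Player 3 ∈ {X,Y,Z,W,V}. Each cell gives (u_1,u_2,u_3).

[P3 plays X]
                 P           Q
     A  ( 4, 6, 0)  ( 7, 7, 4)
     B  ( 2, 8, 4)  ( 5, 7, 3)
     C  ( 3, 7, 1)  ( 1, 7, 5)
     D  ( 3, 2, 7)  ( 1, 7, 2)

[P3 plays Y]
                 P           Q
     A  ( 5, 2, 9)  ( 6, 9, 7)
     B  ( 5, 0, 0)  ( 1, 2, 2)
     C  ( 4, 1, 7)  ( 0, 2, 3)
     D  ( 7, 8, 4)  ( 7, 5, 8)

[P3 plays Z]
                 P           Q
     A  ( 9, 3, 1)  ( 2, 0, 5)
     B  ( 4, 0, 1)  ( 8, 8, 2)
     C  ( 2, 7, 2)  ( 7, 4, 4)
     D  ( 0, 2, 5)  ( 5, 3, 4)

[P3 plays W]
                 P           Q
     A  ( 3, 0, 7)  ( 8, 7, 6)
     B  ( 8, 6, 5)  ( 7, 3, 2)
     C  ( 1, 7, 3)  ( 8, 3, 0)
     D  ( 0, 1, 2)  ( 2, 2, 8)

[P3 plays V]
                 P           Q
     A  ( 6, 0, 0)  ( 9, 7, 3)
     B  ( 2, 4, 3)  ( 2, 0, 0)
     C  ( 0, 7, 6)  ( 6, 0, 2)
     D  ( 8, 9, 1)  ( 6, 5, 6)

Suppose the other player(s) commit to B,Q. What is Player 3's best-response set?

P3 best: {X}

u_3(X vs B,Q) = 3
u_3(Y vs B,Q) = 2
u_3(Z vs B,Q) = 2
u_3(W vs B,Q) = 2
u_3(V vs B,Q) = 0
max payoff 3 at {X}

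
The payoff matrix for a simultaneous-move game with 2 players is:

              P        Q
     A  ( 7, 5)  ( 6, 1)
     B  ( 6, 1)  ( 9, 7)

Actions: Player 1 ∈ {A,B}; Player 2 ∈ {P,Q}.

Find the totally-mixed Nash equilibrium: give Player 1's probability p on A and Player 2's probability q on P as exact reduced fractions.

P1 mixes 3/5 on A; P2 mixes 3/4 on P

P1 indiff ⇒ q·7+(1-q)·6 = q·6+(1-q)·9 ⇒ q(1) = (1-q)(3) ⇒ q = 3/4
P2 indiff ⇒ p·5+(1-p)·1 = p·1+(1-p)·7 ⇒ p(4) = (1-p)(6) ⇒ p = 3/5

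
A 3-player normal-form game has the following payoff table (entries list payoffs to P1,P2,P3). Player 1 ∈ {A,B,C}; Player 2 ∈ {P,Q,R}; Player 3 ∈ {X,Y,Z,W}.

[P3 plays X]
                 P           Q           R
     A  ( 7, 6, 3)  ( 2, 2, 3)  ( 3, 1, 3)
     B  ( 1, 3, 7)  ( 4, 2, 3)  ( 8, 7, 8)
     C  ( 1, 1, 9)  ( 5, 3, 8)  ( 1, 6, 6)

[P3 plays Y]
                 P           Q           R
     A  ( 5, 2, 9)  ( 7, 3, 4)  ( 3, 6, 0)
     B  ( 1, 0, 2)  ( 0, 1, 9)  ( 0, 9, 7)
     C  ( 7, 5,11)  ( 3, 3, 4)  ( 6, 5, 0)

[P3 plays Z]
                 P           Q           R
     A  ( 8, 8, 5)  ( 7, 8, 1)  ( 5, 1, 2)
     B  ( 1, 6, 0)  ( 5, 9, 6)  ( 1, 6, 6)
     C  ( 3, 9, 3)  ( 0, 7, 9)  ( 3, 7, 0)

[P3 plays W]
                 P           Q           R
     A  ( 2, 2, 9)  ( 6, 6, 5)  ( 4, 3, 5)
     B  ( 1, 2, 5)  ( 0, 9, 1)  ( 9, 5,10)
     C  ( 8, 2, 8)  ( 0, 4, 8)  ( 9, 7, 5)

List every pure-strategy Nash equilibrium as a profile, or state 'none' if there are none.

(A,P,X): not NE [P3→W gives 9>3]
(A,P,Y): not NE [P1→C gives 7>5; P2→R gives 6>2]
(A,P,Z): not NE [P3→W gives 9>5]
(A,P,W): not NE [P1→C gives 8>2; P2→Q gives 6>2]
(A,Q,X): not NE [P1→C gives 5>2; P2→P gives 6>2; P3→W gives 5>3]
(A,Q,Y): not NE [P2→R gives 6>3; P3→W gives 5>4]
(A,Q,Z): not NE [P3→W gives 5>1]
(A,Q,W): NE
(A,R,X): not NE [P1→B gives 8>3; P2→P gives 6>1; P3→W gives 5>3]
(A,R,Y): not NE [P1→C gives 6>3; P3→W gives 5>0]
(A,R,Z): not NE [P2→Q gives 8>1; P3→W gives 5>2]
(A,R,W): not NE [P1→C gives 9>4; P2→Q gives 6>3]
(B,P,X): not NE [P1→A gives 7>1; P2→R gives 7>3]
(B,P,Y): not NE [P1→C gives 7>1; P2→R gives 9>0; P3→X gives 7>2]
(B,P,Z): not NE [P1→A gives 8>1; P2→Q gives 9>6; P3→X gives 7>0]
(B,P,W): not NE [P1→C gives 8>1; P2→Q gives 9>2; P3→X gives 7>5]
(B,Q,X): not NE [P1→C gives 5>4; P2→R gives 7>2; P3→Y gives 9>3]
(B,Q,Y): not NE [P1→A gives 7>0; P2→R gives 9>1]
(B,Q,Z): not NE [P1→A gives 7>5; P3→Y gives 9>6]
(B,Q,W): not NE [P1→A gives 6>0; P3→Y gives 9>1]
(B,R,X): not NE [P3→W gives 10>8]
(B,R,Y): not NE [P1→C gives 6>0; P3→W gives 10>7]
(B,R,Z): not NE [P1→A gives 5>1; P2→Q gives 9>6; P3→W gives 10>6]
(B,R,W): not NE [P2→Q gives 9>5]
(C,P,X): not NE [P1→A gives 7>1; P2→R gives 6>1; P3→Y gives 11>9]
(C,P,Y): NE
(C,P,Z): not NE [P1→A gives 8>3; P3→Y gives 11>3]
(C,P,W): not NE [P2→R gives 7>2; P3→Y gives 11>8]
(C,Q,X): not NE [P2→R gives 6>3; P3→Z gives 9>8]
(C,Q,Y): not NE [P1→A gives 7>3; P2→R gives 5>3; P3→Z gives 9>4]
(C,Q,Z): not NE [P1→A gives 7>0; P2→P gives 9>7]
(C,Q,W): not NE [P1→A gives 6>0; P2→R gives 7>4; P3→Z gives 9>8]
(C,R,X): not NE [P1→B gives 8>1]
(C,R,Y): not NE [P3→X gives 6>0]
(C,R,Z): not NE [P1→A gives 5>3; P2→P gives 9>7; P3→X gives 6>0]
(C,R,W): not NE [P3→X gives 6>5]

PSNE = {(A,Q,W), (C,P,Y)}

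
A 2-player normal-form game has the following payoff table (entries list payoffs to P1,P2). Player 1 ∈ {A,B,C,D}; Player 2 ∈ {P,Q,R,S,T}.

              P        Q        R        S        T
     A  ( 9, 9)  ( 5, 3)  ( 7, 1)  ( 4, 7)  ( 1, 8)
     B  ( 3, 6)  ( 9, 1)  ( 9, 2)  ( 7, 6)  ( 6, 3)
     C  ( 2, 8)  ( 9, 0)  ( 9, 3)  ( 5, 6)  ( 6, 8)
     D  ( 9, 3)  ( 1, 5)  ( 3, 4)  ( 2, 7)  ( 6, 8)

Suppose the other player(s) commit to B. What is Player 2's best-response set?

P2 best: {P,S}

u_2(P vs B) = 6
u_2(Q vs B) = 1
u_2(R vs B) = 2
u_2(S vs B) = 6
u_2(T vs B) = 3
max payoff 6 at {P,S}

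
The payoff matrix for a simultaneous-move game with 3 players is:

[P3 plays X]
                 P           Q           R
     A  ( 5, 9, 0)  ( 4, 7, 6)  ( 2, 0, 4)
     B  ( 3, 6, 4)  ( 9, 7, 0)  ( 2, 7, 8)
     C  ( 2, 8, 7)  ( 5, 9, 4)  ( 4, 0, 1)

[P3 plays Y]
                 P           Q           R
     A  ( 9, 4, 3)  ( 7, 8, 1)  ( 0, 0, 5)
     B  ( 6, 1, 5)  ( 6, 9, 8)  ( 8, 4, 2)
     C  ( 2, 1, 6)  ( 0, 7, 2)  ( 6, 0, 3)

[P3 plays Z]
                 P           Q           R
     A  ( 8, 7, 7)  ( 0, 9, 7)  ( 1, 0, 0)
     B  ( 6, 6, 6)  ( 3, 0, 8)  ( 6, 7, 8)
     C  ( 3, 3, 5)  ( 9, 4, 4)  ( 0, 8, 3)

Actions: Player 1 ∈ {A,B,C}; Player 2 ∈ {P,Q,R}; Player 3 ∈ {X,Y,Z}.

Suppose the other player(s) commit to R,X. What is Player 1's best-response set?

BR_1 = {C}

u_1(A vs R,X) = 2
u_1(B vs R,X) = 2
u_1(C vs R,X) = 4
max payoff 4 at {C}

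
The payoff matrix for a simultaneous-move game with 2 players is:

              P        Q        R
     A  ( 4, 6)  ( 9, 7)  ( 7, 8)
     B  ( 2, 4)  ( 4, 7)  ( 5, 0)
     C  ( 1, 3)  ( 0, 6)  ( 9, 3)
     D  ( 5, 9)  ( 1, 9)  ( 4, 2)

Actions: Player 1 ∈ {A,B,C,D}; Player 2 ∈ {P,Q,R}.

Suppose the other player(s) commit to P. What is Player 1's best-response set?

u_1(A vs P) = 4
u_1(B vs P) = 2
u_1(C vs P) = 1
u_1(D vs P) = 5
max payoff 5 at {D}

P1 best: {D}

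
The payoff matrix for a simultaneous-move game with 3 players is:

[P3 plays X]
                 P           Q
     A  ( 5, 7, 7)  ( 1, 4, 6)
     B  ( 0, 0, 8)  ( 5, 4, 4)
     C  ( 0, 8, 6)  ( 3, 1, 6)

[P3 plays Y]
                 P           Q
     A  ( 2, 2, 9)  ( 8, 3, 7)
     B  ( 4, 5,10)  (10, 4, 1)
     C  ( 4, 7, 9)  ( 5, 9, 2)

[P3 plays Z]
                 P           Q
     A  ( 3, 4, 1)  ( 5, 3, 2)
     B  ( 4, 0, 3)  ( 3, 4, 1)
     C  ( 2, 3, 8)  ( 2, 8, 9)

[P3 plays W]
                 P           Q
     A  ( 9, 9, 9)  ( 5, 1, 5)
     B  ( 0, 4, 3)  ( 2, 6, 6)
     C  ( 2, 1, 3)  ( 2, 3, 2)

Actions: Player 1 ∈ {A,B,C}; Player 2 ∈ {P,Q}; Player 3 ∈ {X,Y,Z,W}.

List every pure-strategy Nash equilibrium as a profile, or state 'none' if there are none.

PSNE = {(A,P,W), (B,P,Y)}

(A,P,X): not NE [P3→W gives 9>7]
(A,P,Y): not NE [P1→C gives 4>2; P2→Q gives 3>2]
(A,P,Z): not NE [P1→B gives 4>3; P3→W gives 9>1]
(A,P,W): NE
(A,Q,X): not NE [P1→B gives 5>1; P2→P gives 7>4; P3→Y gives 7>6]
(A,Q,Y): not NE [P1→B gives 10>8]
(A,Q,Z): not NE [P2→P gives 4>3; P3→Y gives 7>2]
(A,Q,W): not NE [P2→P gives 9>1; P3→Y gives 7>5]
(B,P,X): not NE [P1→A gives 5>0; P2→Q gives 4>0; P3→Y gives 10>8]
(B,P,Y): NE
(B,P,Z): not NE [P2→Q gives 4>0; P3→Y gives 10>3]
(B,P,W): not NE [P1→A gives 9>0; P2→Q gives 6>4; P3→Y gives 10>3]
(B,Q,X): not NE [P3→W gives 6>4]
(B,Q,Y): not NE [P2→P gives 5>4; P3→W gives 6>1]
(B,Q,Z): not NE [P1→A gives 5>3; P3→W gives 6>1]
(B,Q,W): not NE [P1→A gives 5>2]
(C,P,X): not NE [P1→A gives 5>0; P3→Y gives 9>6]
(C,P,Y): not NE [P2→Q gives 9>7]
(C,P,Z): not NE [P1→B gives 4>2; P2→Q gives 8>3; P3→Y gives 9>8]
(C,P,W): not NE [P1→A gives 9>2; P2→Q gives 3>1; P3→Y gives 9>3]
(C,Q,X): not NE [P1→B gives 5>3; P2→P gives 8>1; P3→Z gives 9>6]
(C,Q,Y): not NE [P1→B gives 10>5; P3→Z gives 9>2]
(C,Q,Z): not NE [P1→A gives 5>2]
(C,Q,W): not NE [P1→A gives 5>2; P3→Z gives 9>2]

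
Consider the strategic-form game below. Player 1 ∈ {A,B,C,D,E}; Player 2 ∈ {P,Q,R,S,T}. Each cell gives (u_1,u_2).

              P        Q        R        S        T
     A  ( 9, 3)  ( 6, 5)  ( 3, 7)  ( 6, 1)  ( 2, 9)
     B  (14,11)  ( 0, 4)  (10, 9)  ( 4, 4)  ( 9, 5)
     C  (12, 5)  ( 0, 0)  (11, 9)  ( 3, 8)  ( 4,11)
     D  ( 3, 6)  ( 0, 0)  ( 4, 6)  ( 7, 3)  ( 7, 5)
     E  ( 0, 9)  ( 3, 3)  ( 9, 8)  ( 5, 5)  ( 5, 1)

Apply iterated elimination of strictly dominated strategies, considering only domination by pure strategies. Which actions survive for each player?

Survivors P1:{B,C} P2:{P,R,T}

P2 drop Q (R beats it: A:7>5 B:9>4 C:9>0 D:6>0 E:8>3)
P2 drop S (R beats it: A:7>1 B:9>4 C:9>8 D:6>3 E:8>5)
P1 drop A (B beats it: P:14>9 R:10>3 T:9>2)
P1 drop D (B beats it: P:14>3 R:10>4 T:9>7)
P1 drop E (B beats it: P:14>0 R:10>9 T:9>5)
P1→{B,C} P2→{P,R,T}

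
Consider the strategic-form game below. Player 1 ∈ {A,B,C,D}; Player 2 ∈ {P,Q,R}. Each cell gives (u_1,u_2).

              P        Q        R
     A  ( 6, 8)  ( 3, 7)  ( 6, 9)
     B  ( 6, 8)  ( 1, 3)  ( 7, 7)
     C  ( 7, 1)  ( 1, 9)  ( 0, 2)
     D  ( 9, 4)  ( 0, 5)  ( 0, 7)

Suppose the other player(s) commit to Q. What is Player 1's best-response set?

u_1(A vs Q) = 3
u_1(B vs Q) = 1
u_1(C vs Q) = 1
u_1(D vs Q) = 0
max payoff 3 at {A}

argmax u_1 = {A}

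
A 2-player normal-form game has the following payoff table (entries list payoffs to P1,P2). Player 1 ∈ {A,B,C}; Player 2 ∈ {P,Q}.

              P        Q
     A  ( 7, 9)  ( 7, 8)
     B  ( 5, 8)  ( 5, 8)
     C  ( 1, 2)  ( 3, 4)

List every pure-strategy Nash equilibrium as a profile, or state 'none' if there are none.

(A,P): NE
(A,Q): not NE [P2→P gives 9>8]
(B,P): not NE [P1→A gives 7>5]
(B,Q): not NE [P1→A gives 7>5]
(C,P): not NE [P1→A gives 7>1; P2→Q gives 4>2]
(C,Q): not NE [P1→A gives 7>3]

NE set: (A,P)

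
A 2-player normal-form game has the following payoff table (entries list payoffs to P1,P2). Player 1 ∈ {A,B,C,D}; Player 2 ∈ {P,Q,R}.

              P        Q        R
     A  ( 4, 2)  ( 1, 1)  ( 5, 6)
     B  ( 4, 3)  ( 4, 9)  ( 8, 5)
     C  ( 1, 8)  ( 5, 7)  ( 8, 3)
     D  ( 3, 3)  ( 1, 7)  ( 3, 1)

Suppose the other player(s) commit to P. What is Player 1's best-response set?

P1 best: {A,B}

u_1(A vs P) = 4
u_1(B vs P) = 4
u_1(C vs P) = 1
u_1(D vs P) = 3
max payoff 4 at {A,B}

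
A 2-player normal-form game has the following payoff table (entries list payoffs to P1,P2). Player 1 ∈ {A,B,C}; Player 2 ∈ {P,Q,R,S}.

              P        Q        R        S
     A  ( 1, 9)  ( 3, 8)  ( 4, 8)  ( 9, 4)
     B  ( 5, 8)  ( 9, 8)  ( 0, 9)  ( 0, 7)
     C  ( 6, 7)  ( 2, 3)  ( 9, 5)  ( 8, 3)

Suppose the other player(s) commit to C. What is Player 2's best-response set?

P2 best: {P}

u_2(P vs C) = 7
u_2(Q vs C) = 3
u_2(R vs C) = 5
u_2(S vs C) = 3
max payoff 7 at {P}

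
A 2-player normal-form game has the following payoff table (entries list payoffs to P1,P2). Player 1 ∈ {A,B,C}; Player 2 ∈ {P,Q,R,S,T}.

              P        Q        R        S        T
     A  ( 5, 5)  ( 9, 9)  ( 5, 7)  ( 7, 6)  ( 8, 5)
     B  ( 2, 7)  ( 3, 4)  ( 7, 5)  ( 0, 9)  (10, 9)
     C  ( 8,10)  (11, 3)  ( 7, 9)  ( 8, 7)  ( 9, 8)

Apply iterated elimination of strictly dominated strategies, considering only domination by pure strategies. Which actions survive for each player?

P1 drop A (C beats it: P:8>5 Q:11>9 R:7>5 S:8>7 T:9>8)
P2 drop Q (P beats it: B:7>4 C:10>3)
P2 drop R (P beats it: B:7>5 C:10>9)
P1→{B,C} P2→{P,S,T}

Survivors P1:{B,C} P2:{P,S,T}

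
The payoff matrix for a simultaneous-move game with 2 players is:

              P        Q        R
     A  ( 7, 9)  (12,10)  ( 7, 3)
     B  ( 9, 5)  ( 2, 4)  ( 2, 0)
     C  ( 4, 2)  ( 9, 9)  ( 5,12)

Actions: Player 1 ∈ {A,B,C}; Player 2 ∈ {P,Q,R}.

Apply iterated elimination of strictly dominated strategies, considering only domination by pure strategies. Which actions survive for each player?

P1 drop C (A beats it: P:7>4 Q:12>9 R:7>5)
P2 drop R (P beats it: A:9>3 B:5>0)
P1→{A,B} P2→{P,Q}

Survivors P1:{A,B} P2:{P,Q}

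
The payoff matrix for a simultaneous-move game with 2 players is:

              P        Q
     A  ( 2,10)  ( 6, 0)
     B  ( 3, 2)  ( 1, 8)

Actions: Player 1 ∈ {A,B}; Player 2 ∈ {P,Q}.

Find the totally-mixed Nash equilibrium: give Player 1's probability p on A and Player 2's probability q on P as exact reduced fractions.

P1 indiff ⇒ q·2+(1-q)·6 = q·3+(1-q)·1 ⇒ q(-1) = (1-q)(-5) ⇒ q = 5/6
P2 indiff ⇒ p·10+(1-p)·2 = p·0+(1-p)·8 ⇒ p(10) = (1-p)(6) ⇒ p = 3/8

p=3/8, q=5/6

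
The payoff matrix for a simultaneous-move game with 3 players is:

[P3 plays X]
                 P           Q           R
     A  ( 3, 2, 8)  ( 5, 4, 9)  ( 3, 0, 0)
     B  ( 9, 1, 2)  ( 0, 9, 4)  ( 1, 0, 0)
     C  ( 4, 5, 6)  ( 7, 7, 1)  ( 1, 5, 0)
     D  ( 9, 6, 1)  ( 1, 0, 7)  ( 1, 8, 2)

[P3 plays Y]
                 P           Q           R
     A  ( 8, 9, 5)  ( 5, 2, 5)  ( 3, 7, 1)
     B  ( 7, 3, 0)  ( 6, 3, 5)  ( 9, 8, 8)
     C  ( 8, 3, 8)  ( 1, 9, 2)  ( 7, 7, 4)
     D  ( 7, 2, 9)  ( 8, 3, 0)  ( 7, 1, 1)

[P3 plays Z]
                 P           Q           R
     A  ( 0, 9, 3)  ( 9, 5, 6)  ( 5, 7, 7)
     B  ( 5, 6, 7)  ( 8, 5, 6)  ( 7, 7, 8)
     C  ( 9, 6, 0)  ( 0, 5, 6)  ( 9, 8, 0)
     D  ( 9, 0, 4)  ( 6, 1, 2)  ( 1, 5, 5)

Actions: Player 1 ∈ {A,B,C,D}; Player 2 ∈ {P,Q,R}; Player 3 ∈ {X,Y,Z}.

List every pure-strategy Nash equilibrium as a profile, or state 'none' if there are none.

PSNE = {(B,R,Y)}

(A,P,X): not NE [P1→D gives 9>3; P2→Q gives 4>2]
(A,P,Y): not NE [P3→X gives 8>5]
(A,P,Z): not NE [P1→D gives 9>0; P3→X gives 8>3]
(A,Q,X): not NE [P1→C gives 7>5]
(A,Q,Y): not NE [P1→D gives 8>5; P2→P gives 9>2; P3→X gives 9>5]
(A,Q,Z): not NE [P2→P gives 9>5; P3→X gives 9>6]
(A,R,X): not NE [P2→Q gives 4>0; P3→Z gives 7>0]
(A,R,Y): not NE [P1→B gives 9>3; P2→P gives 9>7; P3→Z gives 7>1]
(A,R,Z): not NE [P1→C gives 9>5; P2→P gives 9>7]
(B,P,X): not NE [P2→Q gives 9>1; P3→Z gives 7>2]
(B,P,Y): not NE [P1→C gives 8>7; P2→R gives 8>3; P3→Z gives 7>0]
(B,P,Z): not NE [P1→D gives 9>5; P2→R gives 7>6]
(B,Q,X): not NE [P1→C gives 7>0; P3→Z gives 6>4]
(B,Q,Y): not NE [P1→D gives 8>6; P2→R gives 8>3; P3→Z gives 6>5]
(B,Q,Z): not NE [P1→A gives 9>8; P2→R gives 7>5]
(B,R,X): not NE [P1→A gives 3>1; P2→Q gives 9>0; P3→Z gives 8>0]
(B,R,Y): NE
(B,R,Z): not NE [P1→C gives 9>7]
(C,P,X): not NE [P1→D gives 9>4; P2→Q gives 7>5; P3→Y gives 8>6]
(C,P,Y): not NE [P2→Q gives 9>3]
(C,P,Z): not NE [P2→R gives 8>6; P3→Y gives 8>0]
(C,Q,X): not NE [P3→Z gives 6>1]
(C,Q,Y): not NE [P1→D gives 8>1; P3→Z gives 6>2]
(C,Q,Z): not NE [P1→A gives 9>0; P2→R gives 8>5]
(C,R,X): not NE [P1→A gives 3>1; P2→Q gives 7>5; P3→Y gives 4>0]
(C,R,Y): not NE [P1→B gives 9>7; P2→Q gives 9>7]
(C,R,Z): not NE [P3→Y gives 4>0]
(D,P,X): not NE [P2→R gives 8>6; P3→Y gives 9>1]
(D,P,Y): not NE [P1→C gives 8>7; P2→Q gives 3>2]
(D,P,Z): not NE [P2→R gives 5>0; P3→Y gives 9>4]
(D,Q,X): not NE [P1→C gives 7>1; P2→R gives 8>0]
(D,Q,Y): not NE [P3→X gives 7>0]
(D,Q,Z): not NE [P1→A gives 9>6; P2→R gives 5>1; P3→X gives 7>2]
(D,R,X): not NE [P1→A gives 3>1; P3→Z gives 5>2]
(D,R,Y): not NE [P1→B gives 9>7; P2→Q gives 3>1; P3→Z gives 5>1]
(D,R,Z): not NE [P1→C gives 9>1]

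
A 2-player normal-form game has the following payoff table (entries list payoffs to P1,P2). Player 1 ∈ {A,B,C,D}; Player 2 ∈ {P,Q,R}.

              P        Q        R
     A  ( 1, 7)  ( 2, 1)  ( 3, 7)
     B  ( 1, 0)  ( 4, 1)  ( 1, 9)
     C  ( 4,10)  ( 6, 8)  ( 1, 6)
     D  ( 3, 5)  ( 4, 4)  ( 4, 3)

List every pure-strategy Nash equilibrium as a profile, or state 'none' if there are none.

(A,P): not NE [P1→C gives 4>1]
(A,Q): not NE [P1→C gives 6>2; P2→R gives 7>1]
(A,R): not NE [P1→D gives 4>3]
(B,P): not NE [P1→C gives 4>1; P2→R gives 9>0]
(B,Q): not NE [P1→C gives 6>4; P2→R gives 9>1]
(B,R): not NE [P1→D gives 4>1]
(C,P): NE
(C,Q): not NE [P2→P gives 10>8]
(C,R): not NE [P1→D gives 4>1; P2→P gives 10>6]
(D,P): not NE [P1→C gives 4>3]
(D,Q): not NE [P1→C gives 6>4; P2→P gives 5>4]
(D,R): not NE [P2→P gives 5>3]

Nash profiles: (C,P)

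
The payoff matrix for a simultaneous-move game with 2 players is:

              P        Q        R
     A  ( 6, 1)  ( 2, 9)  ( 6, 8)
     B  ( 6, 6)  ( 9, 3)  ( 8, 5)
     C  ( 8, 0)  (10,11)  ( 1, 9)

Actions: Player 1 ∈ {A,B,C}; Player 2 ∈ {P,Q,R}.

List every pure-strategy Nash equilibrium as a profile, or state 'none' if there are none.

NE set: (C,Q)

(A,P): not NE [P1→C gives 8>6; P2→Q gives 9>1]
(A,Q): not NE [P1→C gives 10>2]
(A,R): not NE [P1→B gives 8>6; P2→Q gives 9>8]
(B,P): not NE [P1→C gives 8>6]
(B,Q): not NE [P1→C gives 10>9; P2→P gives 6>3]
(B,R): not NE [P2→P gives 6>5]
(C,P): not NE [P2→Q gives 11>0]
(C,Q): NE
(C,R): not NE [P1→B gives 8>1; P2→Q gives 11>9]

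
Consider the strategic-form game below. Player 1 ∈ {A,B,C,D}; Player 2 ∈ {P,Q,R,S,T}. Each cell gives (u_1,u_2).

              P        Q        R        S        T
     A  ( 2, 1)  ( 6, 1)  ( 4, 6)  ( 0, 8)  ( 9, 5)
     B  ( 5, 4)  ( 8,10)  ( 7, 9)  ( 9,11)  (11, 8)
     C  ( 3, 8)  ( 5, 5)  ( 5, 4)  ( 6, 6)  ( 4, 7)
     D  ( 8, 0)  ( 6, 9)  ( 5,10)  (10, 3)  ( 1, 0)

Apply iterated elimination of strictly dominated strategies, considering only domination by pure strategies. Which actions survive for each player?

Survivors P1:{B,D} P2:{Q,R,S}

P1 drop A (B beats it: P:5>2 Q:8>6 R:7>4 S:9>0 T:11>9)
P1 drop C (B beats it: P:5>3 Q:8>5 R:7>5 S:9>6 T:11>4)
P2 drop P (Q beats it: B:10>4 D:9>0)
P2 drop T (Q beats it: B:10>8 D:9>0)
P1→{B,D} P2→{Q,R,S}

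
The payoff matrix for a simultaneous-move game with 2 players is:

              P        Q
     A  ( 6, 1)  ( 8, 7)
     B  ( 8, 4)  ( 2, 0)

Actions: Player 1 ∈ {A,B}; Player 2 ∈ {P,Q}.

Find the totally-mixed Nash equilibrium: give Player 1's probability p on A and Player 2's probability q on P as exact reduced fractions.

P1 indiff ⇒ q·6+(1-q)·8 = q·8+(1-q)·2 ⇒ q(-2) = (1-q)(-6) ⇒ q = 3/4
P2 indiff ⇒ p·1+(1-p)·4 = p·7+(1-p)·0 ⇒ p(-6) = (1-p)(-4) ⇒ p = 2/5

P1 mixes 2/5 on A; P2 mixes 3/4 on P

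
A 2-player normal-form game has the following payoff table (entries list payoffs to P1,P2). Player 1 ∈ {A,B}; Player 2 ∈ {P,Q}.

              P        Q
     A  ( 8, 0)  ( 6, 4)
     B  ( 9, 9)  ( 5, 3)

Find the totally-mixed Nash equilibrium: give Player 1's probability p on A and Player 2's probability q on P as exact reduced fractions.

P1 indiff ⇒ q·8+(1-q)·6 = q·9+(1-q)·5 ⇒ q(-1) = (1-q)(-1) ⇒ q = 1/2
P2 indiff ⇒ p·0+(1-p)·9 = p·4+(1-p)·3 ⇒ p(-4) = (1-p)(-6) ⇒ p = 3/5

p=3/5, q=1/2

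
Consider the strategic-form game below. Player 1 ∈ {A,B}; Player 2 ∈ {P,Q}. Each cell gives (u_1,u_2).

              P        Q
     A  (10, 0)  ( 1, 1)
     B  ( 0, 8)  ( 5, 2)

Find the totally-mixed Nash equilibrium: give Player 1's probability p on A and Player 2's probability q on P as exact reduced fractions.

(p,q) = (6/7, 2/7)

P1 indiff ⇒ q·10+(1-q)·1 = q·0+(1-q)·5 ⇒ q(10) = (1-q)(4) ⇒ q = 2/7
P2 indiff ⇒ p·0+(1-p)·8 = p·1+(1-p)·2 ⇒ p(-1) = (1-p)(-6) ⇒ p = 6/7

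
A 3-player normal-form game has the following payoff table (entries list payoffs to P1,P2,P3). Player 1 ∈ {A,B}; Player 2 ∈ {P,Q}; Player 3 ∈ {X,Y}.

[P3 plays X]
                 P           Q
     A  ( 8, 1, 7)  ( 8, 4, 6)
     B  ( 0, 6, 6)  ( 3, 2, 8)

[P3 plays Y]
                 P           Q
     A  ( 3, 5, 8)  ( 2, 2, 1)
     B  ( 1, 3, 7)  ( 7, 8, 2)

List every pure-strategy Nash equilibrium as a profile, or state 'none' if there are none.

PSNE = {(A,P,Y), (A,Q,X)}

(A,P,X): not NE [P2→Q gives 4>1; P3→Y gives 8>7]
(A,P,Y): NE
(A,Q,X): NE
(A,Q,Y): not NE [P1→B gives 7>2; P2→P gives 5>2; P3→X gives 6>1]
(B,P,X): not NE [P1→A gives 8>0; P3→Y gives 7>6]
(B,P,Y): not NE [P1→A gives 3>1; P2→Q gives 8>3]
(B,Q,X): not NE [P1→A gives 8>3; P2→P gives 6>2]
(B,Q,Y): not NE [P3→X gives 8>2]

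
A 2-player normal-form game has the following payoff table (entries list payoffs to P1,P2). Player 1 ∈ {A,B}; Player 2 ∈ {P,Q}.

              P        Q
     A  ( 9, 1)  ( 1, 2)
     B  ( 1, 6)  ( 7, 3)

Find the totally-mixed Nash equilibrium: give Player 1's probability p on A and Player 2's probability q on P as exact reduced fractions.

P1 indiff ⇒ q·9+(1-q)·1 = q·1+(1-q)·7 ⇒ q(8) = (1-q)(6) ⇒ q = 3/7
P2 indiff ⇒ p·1+(1-p)·6 = p·2+(1-p)·3 ⇒ p(-1) = (1-p)(-3) ⇒ p = 3/4

P1 mixes 3/4 on A; P2 mixes 3/7 on P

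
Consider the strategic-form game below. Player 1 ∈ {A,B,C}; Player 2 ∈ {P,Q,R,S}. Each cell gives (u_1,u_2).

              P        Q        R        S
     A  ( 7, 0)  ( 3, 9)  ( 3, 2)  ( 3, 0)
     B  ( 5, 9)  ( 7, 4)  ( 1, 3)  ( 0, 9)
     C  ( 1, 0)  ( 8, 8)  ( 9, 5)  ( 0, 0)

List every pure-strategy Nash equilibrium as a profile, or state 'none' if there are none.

PSNE = {(C,Q)}

(A,P): not NE [P2→Q gives 9>0]
(A,Q): not NE [P1→C gives 8>3]
(A,R): not NE [P1→C gives 9>3; P2→Q gives 9>2]
(A,S): not NE [P2→Q gives 9>0]
(B,P): not NE [P1→A gives 7>5]
(B,Q): not NE [P1→C gives 8>7; P2→S gives 9>4]
(B,R): not NE [P1→C gives 9>1; P2→S gives 9>3]
(B,S): not NE [P1→A gives 3>0]
(C,P): not NE [P1→A gives 7>1; P2→Q gives 8>0]
(C,Q): NE
(C,R): not NE [P2→Q gives 8>5]
(C,S): not NE [P1→A gives 3>0; P2→Q gives 8>0]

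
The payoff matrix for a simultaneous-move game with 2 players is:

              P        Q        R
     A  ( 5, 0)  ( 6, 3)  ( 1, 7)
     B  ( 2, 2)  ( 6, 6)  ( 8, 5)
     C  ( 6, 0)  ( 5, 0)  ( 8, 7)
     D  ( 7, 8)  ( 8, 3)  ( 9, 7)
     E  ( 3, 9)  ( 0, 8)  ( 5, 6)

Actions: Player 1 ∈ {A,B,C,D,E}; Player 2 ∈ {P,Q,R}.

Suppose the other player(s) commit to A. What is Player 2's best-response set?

u_2(P vs A) = 0
u_2(Q vs A) = 3
u_2(R vs A) = 7
max payoff 7 at {R}

P2 best: {R}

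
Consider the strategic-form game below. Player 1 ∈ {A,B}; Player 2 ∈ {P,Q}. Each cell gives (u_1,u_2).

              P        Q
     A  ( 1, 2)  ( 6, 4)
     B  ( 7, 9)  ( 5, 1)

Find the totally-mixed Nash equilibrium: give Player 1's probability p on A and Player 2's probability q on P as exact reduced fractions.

(p,q) = (4/5, 1/7)

P1 indiff ⇒ q·1+(1-q)·6 = q·7+(1-q)·5 ⇒ q(-6) = (1-q)(-1) ⇒ q = 1/7
P2 indiff ⇒ p·2+(1-p)·9 = p·4+(1-p)·1 ⇒ p(-2) = (1-p)(-8) ⇒ p = 4/5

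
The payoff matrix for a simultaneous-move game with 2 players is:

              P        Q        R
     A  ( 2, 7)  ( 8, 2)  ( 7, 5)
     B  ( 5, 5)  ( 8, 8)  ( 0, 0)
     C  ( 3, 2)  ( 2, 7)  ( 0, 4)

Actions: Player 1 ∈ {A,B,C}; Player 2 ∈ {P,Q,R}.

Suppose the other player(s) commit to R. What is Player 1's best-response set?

P1 best: {A}

u_1(A vs R) = 7
u_1(B vs R) = 0
u_1(C vs R) = 0
max payoff 7 at {A}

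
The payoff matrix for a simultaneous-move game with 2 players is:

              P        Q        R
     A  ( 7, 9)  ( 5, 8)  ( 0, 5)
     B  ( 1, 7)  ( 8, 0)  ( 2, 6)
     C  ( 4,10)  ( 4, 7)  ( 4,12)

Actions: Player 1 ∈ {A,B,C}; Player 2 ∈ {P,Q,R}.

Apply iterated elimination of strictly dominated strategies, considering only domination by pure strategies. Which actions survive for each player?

P2 drop Q (P beats it: A:9>8 B:7>0 C:10>7)
P1 drop B (C beats it: P:4>1 R:4>2)
P1→{A,C} P2→{P,R}

IESDS → P1:{A,C} P2:{P,R}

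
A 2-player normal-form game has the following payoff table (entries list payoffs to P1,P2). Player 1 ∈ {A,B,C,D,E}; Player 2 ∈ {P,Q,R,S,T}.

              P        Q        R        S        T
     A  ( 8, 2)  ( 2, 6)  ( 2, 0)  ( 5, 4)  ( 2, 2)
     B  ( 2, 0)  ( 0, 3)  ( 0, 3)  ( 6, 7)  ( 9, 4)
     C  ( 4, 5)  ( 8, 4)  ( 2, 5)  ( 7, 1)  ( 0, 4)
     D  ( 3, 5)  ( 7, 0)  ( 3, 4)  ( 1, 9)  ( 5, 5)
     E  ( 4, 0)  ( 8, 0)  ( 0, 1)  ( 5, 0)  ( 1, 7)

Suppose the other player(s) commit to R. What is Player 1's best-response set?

P1 best: {D}

u_1(A vs R) = 2
u_1(B vs R) = 0
u_1(C vs R) = 2
u_1(D vs R) = 3
u_1(E vs R) = 0
max payoff 3 at {D}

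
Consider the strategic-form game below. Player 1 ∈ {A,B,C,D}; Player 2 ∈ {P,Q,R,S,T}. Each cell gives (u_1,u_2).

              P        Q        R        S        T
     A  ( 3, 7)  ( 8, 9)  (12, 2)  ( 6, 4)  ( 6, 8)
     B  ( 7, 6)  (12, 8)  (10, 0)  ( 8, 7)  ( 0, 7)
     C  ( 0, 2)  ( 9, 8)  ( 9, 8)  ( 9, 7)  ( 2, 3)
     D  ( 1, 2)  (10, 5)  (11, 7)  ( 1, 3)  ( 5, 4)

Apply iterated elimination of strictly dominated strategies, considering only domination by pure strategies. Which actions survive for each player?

P2 drop P (Q beats it: A:9>7 B:8>6 C:8>2 D:5>2)
P2 drop S (Q beats it: A:9>4 B:8>7 C:8>7 D:5>3)
P1 drop C (D beats it: Q:10>9 R:11>9 T:5>2)
P2 drop T (Q beats it: A:9>8 B:8>7 D:5>4)
P1→{A,B,D} P2→{Q,R}

IESDS → P1:{A,B,D} P2:{Q,R}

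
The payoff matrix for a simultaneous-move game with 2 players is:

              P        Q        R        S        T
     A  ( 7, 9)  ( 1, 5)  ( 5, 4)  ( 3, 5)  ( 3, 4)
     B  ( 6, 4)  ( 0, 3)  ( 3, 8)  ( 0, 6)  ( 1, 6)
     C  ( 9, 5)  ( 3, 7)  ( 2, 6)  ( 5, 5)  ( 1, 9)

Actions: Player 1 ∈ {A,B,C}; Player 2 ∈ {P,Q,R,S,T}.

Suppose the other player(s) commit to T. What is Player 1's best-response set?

u_1(A vs T) = 3
u_1(B vs T) = 1
u_1(C vs T) = 1
max payoff 3 at {A}

BR_1 = {A}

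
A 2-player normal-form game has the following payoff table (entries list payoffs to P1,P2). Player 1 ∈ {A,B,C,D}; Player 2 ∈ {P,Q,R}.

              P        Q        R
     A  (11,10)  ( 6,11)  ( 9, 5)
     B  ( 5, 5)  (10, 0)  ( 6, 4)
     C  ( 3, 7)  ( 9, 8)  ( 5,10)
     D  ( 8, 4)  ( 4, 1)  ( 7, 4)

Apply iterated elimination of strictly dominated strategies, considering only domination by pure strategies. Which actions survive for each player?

P1 drop C (B beats it: P:5>3 Q:10>9 R:6>5)
P1 drop D (A beats it: P:11>8 Q:6>4 R:9>7)
P2 drop R (P beats it: A:10>5 B:5>4)
P1→{A,B} P2→{P,Q}

Remaining: P1:{A,B} P2:{P,Q}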